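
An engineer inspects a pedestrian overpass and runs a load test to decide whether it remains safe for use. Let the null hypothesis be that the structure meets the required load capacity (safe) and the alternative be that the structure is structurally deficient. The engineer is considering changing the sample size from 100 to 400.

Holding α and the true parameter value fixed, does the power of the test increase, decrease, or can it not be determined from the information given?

More data shrinks sampling variability; the test statistic under Ha concentrates further from the null value, making rejection more likely.
Since power = 1 − β and β decreases, power increases.

It increases.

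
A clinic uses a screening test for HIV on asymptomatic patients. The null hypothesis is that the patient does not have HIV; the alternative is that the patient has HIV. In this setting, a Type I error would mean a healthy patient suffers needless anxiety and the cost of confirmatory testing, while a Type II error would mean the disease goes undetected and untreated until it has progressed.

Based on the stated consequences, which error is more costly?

The Type II consequence (the disease goes undetected and untreated until it has progressed) is more severe than the Type I consequence (a healthy patient suffers needless anxiety and the cost of confirmatory testing).

Type II error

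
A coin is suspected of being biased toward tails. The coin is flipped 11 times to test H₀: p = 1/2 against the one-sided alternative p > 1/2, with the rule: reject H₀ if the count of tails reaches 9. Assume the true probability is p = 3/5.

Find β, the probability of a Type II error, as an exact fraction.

8604328/9765625

β = P(fail to reject H₀ | Ha true) = P(S ≤ 8 | p = 3/5), S ~ Binomial(11, 3/5).
Equivalently, β = 1 − P(S ≥ 9) = 8604328/9765625.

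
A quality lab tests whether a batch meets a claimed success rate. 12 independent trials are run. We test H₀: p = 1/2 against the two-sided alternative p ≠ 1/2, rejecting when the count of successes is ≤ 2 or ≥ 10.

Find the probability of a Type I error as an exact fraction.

79/2048

Under H₀, K ~ Binomial(12, 1/2); α is the probability of landing in either tail, P(K ≤ 2) + P(K ≥ 10).
Each tail has probability (1 + 12 + 66)/4096; doubling gives α = 158/4096 = 79/2048.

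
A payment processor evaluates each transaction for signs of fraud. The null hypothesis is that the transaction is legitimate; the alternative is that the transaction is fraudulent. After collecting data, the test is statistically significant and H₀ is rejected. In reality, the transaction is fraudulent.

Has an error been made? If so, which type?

The test rejected a false H₀ — the decision matches the true state.

No error (correct decision).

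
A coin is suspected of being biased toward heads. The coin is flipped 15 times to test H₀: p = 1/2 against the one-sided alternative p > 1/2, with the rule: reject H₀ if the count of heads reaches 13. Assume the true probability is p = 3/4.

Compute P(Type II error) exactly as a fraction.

Under the alternative p = 3/4, X ~ Binomial(15, 3/4); β is the probability the test does not reject, P(X < 13).
Adding the binomial probabilities P(X=0)+…+P(X=12) at p = 3/4 gives 820244467/1073741824.

820244467/1073741824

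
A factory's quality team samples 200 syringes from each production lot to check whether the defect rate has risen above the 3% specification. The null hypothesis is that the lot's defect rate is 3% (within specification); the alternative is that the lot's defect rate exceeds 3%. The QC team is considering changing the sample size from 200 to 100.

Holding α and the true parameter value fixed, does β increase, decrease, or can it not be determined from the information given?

It increases.

A smaller sample increases the standard error, so the sampling distributions under H₀ and Ha overlap more.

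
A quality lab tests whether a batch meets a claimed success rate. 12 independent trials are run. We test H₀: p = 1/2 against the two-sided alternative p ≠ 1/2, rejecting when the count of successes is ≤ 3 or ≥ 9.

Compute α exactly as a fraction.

299/2048

Under H₀, S ~ Binomial(12, 1/2); α is the probability of landing in either tail, P(S ≤ 3) + P(S ≥ 9).
The two tails are symmetric, so α = 2·(1 + 12 + 66 + 220)/2^12 = 598/4096 = 299/2048.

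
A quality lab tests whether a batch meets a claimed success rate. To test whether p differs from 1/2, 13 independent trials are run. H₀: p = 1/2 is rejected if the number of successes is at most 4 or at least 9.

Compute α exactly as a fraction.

1093/4096

Under H₀, Y ~ Binomial(13, 1/2); α is the probability of landing in either tail, P(Y ≤ 4) + P(Y ≥ 9).
The two tails are symmetric, so α = 2·(1 + 13 + 78 + 286 + 715)/2^13 = 2186/8192 = 1093/4096.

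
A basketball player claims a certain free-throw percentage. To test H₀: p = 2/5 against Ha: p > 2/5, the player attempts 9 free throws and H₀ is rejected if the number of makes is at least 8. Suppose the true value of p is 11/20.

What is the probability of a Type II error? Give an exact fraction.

123069745737/128000000000

Under the alternative p = 11/20, K ~ Binomial(9, 11/20); β is the probability the test does not reject, P(K < 8).
Equivalently, β = 1 − P(K ≥ 8) = 123069745737/128000000000.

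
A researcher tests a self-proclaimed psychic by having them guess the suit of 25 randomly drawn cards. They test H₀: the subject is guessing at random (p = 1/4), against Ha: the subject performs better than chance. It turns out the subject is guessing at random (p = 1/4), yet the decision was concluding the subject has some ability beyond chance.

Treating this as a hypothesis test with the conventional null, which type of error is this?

Type I error

'Concluding the subject has some ability beyond chance' corresponds to rejecting H₀.
H₀ was rejected but H₀ is true — a Type I error (false positive).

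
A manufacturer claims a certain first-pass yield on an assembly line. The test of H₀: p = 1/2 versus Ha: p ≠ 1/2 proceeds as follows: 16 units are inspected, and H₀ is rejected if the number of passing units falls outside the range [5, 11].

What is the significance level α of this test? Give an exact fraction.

2517/32768

α = P(X ≤ 4 or X ≥ 12 | p = 1/2), X ~ Binomial(16, 1/2).
The two tails are symmetric, so α = 2·(1 + 16 + 120 + 560 + 1820)/2^16 = 5034/65536 = 2517/32768.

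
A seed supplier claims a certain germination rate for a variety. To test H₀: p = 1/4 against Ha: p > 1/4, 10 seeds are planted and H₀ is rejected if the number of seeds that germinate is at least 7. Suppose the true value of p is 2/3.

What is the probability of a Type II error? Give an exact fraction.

8675/19683

A Type II error is failing to reject when Ha holds: with p = 2/3, β = P(S ≤ 6).
Adding the binomial probabilities P(S=0)+…+P(S=6) at p = 2/3 gives 8675/19683.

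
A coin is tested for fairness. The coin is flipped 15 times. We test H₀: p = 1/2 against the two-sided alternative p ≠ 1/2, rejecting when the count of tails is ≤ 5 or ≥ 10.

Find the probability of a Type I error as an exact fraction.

Under H₀, S ~ Binomial(15, 1/2); α is the probability of landing in either tail, P(S ≤ 5) + P(S ≥ 10).
The two tails are symmetric, so α = 2·(1 + 15 + 105 + 455 + 1365 + 3003)/2^15 = 9888/32768 = 309/1024.

309/1024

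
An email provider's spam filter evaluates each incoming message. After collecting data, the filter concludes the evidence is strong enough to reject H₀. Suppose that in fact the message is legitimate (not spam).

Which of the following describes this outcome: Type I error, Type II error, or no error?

Type I error

The conventional null hypothesis here is that the message is legitimate (not spam).
H₀ was rejected, but H₀ is actually true.
Rejecting a true null hypothesis is a Type I error (false positive).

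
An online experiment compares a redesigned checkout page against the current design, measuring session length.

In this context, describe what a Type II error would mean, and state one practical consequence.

With the conventional null hypothesis that the new design has no effect on session length:
A Type II error is failing to reject H₀ when H₀ is false.
Here that means keeping the current design when actually the new design increases session length.

A Type II error would mean concluding that the new design has no effect on session length (or at least failing to establish that the new design increases session length) when in fact the new design increases session length. Consequence: a genuinely better design is discarded.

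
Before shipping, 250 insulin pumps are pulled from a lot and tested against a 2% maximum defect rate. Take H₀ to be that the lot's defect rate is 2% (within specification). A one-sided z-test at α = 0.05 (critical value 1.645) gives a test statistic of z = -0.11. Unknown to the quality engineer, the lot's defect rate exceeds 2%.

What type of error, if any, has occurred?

Type II error

Since z = -0.11 ≤ z* = 1.645, H₀ is not rejected.
H₀ is false (actually the lot's defect rate exceeds 2%).
Failing to reject a false H₀ is a Type II error.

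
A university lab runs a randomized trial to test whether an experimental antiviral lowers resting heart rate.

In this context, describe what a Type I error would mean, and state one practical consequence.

A Type I error would mean concluding that the drug lowers resting heart rate when in fact the drug has no effect on resting heart rate. Consequence: resources are spent bringing an ineffective treatment to market.

With the conventional null hypothesis that the drug has no effect on resting heart rate:
A Type I error is rejecting H₀ when H₀ is true.
Here that means concluding that the drug is effective when actually the drug has no effect on resting heart rate.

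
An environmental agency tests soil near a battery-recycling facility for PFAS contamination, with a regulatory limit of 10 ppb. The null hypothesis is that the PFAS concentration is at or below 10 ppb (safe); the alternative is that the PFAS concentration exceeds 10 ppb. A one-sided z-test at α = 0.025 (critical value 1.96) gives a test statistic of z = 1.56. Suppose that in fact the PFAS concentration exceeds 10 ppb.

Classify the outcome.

Since z = 1.56 ≤ z* = 1.96, H₀ is not rejected.
H₀ is false (actually the PFAS concentration exceeds 10 ppb).
Failing to reject a false H₀ is a Type II error.

Type II error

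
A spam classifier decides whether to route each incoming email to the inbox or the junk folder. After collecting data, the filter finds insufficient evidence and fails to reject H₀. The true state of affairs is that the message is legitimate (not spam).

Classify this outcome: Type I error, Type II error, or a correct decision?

No error — this is a correct decision.

The conventional null hypothesis here is that the message is legitimate (not spam).
The test retained a true H₀ — the decision matches the true state.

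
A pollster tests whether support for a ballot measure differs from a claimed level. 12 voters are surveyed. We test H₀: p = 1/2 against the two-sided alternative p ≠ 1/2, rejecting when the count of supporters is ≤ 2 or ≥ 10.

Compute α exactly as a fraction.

79/2048

The significance level is the null-hypothesis probability of the rejection region {≤2} ∪ {≥10}.
By symmetry, α = 2·P(S ≤ 2) = 2·(1 + 12 + 66)/4096 = 158/4096 = 79/2048.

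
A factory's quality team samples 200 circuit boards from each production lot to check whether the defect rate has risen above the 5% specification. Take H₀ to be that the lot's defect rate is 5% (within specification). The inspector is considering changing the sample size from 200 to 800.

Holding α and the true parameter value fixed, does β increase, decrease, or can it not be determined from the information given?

It decreases.

Increasing n separates the H₀ and Ha sampling distributions, so under Ha fewer outcomes land in the acceptance region.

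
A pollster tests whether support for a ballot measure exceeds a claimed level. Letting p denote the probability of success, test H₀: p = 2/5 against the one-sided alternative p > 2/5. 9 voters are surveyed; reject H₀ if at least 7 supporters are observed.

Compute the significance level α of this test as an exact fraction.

48896/1953125

The Type I error probability is α = P(X ≥ 7) computed under H₀, where X ~ Binomial(9, 2/5).
P(X ≥ 7) = Σ_{j=7}^{9} C(9,j)·(2/5)^j·(3/5)^{9-j} = 48896/1953125.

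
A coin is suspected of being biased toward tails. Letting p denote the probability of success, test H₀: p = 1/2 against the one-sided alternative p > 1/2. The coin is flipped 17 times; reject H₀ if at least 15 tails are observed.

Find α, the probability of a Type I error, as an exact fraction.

77/65536

The Type I error probability is α = P(X ≥ 15) computed under H₀, where X ~ Binomial(17, 1/2).
Summing the upper tail: (136 + 17 + 1) / 2^17 = 154/131072 = 77/65536.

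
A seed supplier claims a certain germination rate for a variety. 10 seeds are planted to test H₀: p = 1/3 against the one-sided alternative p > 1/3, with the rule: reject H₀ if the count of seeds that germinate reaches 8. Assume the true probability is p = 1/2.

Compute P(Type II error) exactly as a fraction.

β = P(fail to reject H₀ | Ha true) = P(K ≤ 7 | p = 1/2), K ~ Binomial(10, 1/2).
Summing C(10,j)·(1/2)^j·(1/2)^{10-j} for j = 0..7 gives 121/128.

121/128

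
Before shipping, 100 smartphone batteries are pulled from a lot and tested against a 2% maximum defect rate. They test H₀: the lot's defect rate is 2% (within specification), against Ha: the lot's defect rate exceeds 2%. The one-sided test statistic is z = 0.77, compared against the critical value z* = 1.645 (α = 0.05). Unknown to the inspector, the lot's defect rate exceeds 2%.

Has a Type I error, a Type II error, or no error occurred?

Type II error

Since z = 0.77 ≤ z* = 1.645, H₀ is not rejected.
H₀ is false (actually the lot's defect rate exceeds 2%).
Failing to reject a false H₀ is a Type II error.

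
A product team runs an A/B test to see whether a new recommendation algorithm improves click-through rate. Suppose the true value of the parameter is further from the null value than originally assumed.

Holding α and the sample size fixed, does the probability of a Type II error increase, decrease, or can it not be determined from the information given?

The further the true parameter sits from the null value, the more of the Ha sampling distribution falls in the rejection region.

It decreases.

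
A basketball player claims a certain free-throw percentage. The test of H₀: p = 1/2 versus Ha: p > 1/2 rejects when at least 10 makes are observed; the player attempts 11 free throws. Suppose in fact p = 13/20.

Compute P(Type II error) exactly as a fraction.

19239273573359/20480000000000

Under the alternative p = 13/20, S ~ Binomial(11, 13/20); β is the probability the test does not reject, P(S < 10).
Equivalently, β = 1 − P(S ≥ 10) = 19239273573359/20480000000000.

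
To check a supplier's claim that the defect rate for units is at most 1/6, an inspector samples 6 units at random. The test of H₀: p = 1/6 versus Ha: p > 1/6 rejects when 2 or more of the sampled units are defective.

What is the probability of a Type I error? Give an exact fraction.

12281/46656

α = P(reject H₀ | H₀ true) = P(X ≥ 2 | p = 1/6), X ~ Binomial(6, 1/6).
Via the complement, α = 1 − Σ_{j=0}^{1} C(6,j)(1/6)^j(5/6)^{6-j} = 12281/46656.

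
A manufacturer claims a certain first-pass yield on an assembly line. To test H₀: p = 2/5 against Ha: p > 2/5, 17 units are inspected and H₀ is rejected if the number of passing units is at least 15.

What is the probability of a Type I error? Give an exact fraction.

8716288/152587890625

The Type I error probability is α = P(S ≥ 15) computed under H₀, where S ~ Binomial(17, 2/5).
Adding the binomial terms for j = 15 through 17 with p = 2/5 yields 8716288/152587890625.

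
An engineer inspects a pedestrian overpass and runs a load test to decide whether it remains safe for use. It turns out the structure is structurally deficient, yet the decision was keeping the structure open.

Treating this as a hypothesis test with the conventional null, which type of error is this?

Type II error

The null hypothesis here is that the structure meets the required load capacity (safe).
'Keeping the structure open' corresponds to failing to reject H₀.
H₀ was not rejected but H₀ is false — a Type II error (false negative).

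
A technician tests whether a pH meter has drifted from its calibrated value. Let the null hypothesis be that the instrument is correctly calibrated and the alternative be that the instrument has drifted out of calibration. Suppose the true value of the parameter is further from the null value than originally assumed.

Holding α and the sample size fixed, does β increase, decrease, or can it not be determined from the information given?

A larger true effect moves the Ha sampling distribution further from the H₀ critical value, making rejection more likely when Ha is true.

It decreases.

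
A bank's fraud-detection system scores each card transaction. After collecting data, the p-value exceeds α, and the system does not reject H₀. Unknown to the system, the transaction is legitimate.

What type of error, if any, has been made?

No error (correct decision).

The conventional null hypothesis here is that the transaction is legitimate.
The test retained a true H₀ — the decision matches the true state.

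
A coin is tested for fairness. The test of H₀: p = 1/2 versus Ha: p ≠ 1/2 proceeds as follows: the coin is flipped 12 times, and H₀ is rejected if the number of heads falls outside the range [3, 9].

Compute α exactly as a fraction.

79/2048

The significance level is the null-hypothesis probability of the rejection region {≤2} ∪ {≥10}.
Each tail has probability (1 + 12 + 66)/4096; doubling gives α = 158/4096 = 79/2048.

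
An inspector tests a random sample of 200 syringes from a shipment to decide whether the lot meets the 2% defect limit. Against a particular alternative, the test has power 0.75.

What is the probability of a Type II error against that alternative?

0.25

Power = 1 − β, so β = 1 − 0.75 = 0.25.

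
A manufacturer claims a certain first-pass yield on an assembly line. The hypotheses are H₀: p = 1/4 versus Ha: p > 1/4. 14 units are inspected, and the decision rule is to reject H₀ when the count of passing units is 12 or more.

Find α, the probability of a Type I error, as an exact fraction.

α = P(reject H₀ | H₀ true) = P(Y ≥ 12 | p = 1/4), with Y ~ Binomial(14, 1/4).
Adding the binomial terms for j = 12 through 14 with p = 1/4 yields 431/134217728.

431/134217728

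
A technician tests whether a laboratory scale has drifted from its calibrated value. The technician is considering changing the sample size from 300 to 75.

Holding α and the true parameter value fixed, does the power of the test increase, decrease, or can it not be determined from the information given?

It decreases.

With less data the test statistic is noisier; under Ha, more outcomes land inside the acceptance region.
Since power = 1 − β and β increases, power decreases.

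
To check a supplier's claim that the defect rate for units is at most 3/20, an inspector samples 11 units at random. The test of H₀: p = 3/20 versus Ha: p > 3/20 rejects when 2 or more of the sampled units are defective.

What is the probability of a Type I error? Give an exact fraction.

α = P(reject H₀ | H₀ true) = P(S ≥ 2 | p = 3/20), S ~ Binomial(11, 3/20).
Computing the lower-tail complement: 1 − 2015993900449/4096000000000 = 2080006099551/4096000000000.

2080006099551/4096000000000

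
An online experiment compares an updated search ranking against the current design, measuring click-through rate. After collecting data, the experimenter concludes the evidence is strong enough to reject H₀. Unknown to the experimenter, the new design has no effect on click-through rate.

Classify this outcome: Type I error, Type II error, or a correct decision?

Type I error

The conventional null hypothesis here is that the new design has no effect on click-through rate.
H₀ was rejected, but H₀ is actually true.
Rejecting a true null hypothesis is a Type I error (false positive).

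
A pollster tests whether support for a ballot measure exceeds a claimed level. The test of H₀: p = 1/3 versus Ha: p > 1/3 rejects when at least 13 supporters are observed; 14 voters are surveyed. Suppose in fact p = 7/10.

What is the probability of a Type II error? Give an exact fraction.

β = P(fail to reject H₀ | Ha true) = P(K ≤ 12 | p = 7/10), K ~ Binomial(14, 7/10).
Summing C(14,j)·(7/10)^j·(3/10)^{14-j} for j = 0..12 gives 95252438490057/100000000000000.

95252438490057/100000000000000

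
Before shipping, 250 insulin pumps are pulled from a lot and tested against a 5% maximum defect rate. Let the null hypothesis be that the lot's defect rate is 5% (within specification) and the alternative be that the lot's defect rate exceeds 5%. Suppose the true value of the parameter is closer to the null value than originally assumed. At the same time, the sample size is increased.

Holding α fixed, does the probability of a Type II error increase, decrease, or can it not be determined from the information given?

The first change alone would make β increase; the second alone would make β decrease. Which effect dominates depends on the magnitudes, which are not given.

Cannot be determined from the information given.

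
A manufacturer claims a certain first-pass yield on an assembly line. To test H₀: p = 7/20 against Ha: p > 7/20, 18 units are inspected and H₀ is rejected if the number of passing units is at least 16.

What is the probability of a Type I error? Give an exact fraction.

114420979951136243/32768000000000000000000

α = P(reject H₀ | H₀ true) = P(S ≥ 16 | p = 7/20), with S ~ Binomial(18, 7/20).
P(S ≥ 16) = Σ_{j=16}^{18} C(18,j)·(7/20)^j·(13/20)^{18-j} = 114420979951136243/32768000000000000000000.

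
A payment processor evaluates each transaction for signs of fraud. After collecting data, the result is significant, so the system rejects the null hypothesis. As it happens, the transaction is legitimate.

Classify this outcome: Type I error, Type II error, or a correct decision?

Type I error

The conventional null hypothesis here is that the transaction is legitimate.
H₀ was rejected, but H₀ is actually true.
Rejecting a true null hypothesis is a Type I error (false positive).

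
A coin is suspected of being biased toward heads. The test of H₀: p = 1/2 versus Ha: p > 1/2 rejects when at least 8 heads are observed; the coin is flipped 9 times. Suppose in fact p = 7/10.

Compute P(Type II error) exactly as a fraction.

Under the alternative p = 7/10, K ~ Binomial(9, 7/10); β is the probability the test does not reject, P(K < 8).
Adding the binomial probabilities P(K=0)+…+P(K=7) at p = 7/10 gives 401998383/500000000.

401998383/500000000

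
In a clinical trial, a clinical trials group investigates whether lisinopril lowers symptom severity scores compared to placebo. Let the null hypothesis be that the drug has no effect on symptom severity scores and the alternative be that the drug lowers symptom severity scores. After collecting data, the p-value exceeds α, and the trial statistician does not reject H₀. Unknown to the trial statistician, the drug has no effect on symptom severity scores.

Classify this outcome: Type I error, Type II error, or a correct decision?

No error — this is a correct decision.

The test retained a true H₀ — the decision matches the true state.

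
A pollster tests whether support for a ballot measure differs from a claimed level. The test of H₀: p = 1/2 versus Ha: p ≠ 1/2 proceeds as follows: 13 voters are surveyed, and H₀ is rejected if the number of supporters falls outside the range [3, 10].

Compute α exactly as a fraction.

23/1024

α = P(K ≤ 2 or K ≥ 11 | p = 1/2), K ~ Binomial(13, 1/2).
The two tails are symmetric, so α = 2·(1 + 13 + 78)/2^13 = 184/8192 = 23/1024.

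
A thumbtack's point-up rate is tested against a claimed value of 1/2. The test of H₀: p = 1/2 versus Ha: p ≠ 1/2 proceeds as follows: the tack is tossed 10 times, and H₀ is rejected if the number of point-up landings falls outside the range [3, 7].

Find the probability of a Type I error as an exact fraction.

7/64

Under H₀, K ~ Binomial(10, 1/2); α is the probability of landing in either tail, P(K ≤ 2) + P(K ≥ 8).
The two tails are symmetric, so α = 2·(1 + 10 + 45)/2^10 = 112/1024 = 7/64.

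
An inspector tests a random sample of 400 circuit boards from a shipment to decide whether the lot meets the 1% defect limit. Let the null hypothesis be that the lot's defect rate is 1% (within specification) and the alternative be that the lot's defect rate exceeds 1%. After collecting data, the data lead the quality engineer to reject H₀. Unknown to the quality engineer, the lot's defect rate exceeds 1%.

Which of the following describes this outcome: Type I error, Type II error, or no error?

No error (correct decision).

The test rejected a false H₀ — the decision matches the true state.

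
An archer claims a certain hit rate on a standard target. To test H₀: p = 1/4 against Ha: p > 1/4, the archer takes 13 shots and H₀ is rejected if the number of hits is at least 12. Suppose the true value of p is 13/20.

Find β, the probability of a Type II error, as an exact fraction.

A Type II error is failing to reject when Ha holds: with p = 13/20, β = P(Y ≤ 11).
Summing C(13,j)·(13/20)^j·(7/20)^{13-j} for j = 0..11 gives 9937124893407747/10240000000000000.

9937124893407747/10240000000000000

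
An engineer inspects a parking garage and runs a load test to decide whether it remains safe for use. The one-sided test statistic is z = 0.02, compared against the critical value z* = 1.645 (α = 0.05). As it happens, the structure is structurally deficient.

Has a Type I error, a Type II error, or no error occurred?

The conventional null hypothesis is that the structure meets the required load capacity (safe).
Since z = 0.02 ≤ z* = 1.645, H₀ is not rejected.
H₀ is false (actually the structure is structurally deficient).
Failing to reject a false H₀ is a Type II error.

Type II error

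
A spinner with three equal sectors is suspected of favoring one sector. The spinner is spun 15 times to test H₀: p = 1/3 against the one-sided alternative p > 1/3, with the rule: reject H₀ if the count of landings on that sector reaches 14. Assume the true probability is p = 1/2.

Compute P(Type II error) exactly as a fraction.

A Type II error is failing to reject when Ha holds: with p = 1/2, β = P(Y ≤ 13).
Summing C(15,j)·(1/2)^j·(1/2)^{15-j} for j = 0..13 gives 2047/2048.

2047/2048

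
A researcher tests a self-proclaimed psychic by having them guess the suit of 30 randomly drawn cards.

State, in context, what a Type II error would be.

With the conventional null hypothesis that the subject is guessing at random (p = 1/4):
A Type II error is failing to reject H₀ when H₀ is false.
Here that means concluding there is no evidence of ability when actually the subject performs better than chance.

A Type II error would mean concluding that the subject is guessing at random (p = 1/4) (or at least failing to establish that the subject performs better than chance) when in fact the subject performs better than chance.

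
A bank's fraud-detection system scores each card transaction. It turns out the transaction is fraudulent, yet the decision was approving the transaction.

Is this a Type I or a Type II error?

Type II error

The null hypothesis here is that the transaction is legitimate.
'Approving the transaction' corresponds to failing to reject H₀.
H₀ was not rejected but H₀ is false — a Type II error (false negative).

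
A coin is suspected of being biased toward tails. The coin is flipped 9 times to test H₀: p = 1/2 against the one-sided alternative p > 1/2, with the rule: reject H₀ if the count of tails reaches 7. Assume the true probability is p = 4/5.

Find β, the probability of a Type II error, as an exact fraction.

A Type II error is failing to reject when Ha holds: with p = 4/5, β = P(X ≤ 6).
Adding the binomial probabilities P(X=0)+…+P(X=6) at p = 4/5 gives 511333/1953125.

511333/1953125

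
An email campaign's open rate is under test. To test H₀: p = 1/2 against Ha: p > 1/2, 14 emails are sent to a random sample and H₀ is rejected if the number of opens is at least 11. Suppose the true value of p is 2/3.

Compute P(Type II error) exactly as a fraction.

A Type II error is failing to reject when Ha holds: with p = 2/3, β = P(K ≤ 10).
Summing C(14,j)·(2/3)^j·(1/3)^{14-j} for j = 0..10 gives 3533689/4782969.

3533689/4782969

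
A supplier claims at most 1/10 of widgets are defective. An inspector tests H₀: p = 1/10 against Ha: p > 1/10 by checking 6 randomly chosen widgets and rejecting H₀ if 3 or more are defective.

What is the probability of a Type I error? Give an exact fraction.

α = P(reject H₀ | H₀ true) = P(X ≥ 3 | p = 1/10), X ~ Binomial(6, 1/10).
Computing the lower-tail complement: 1 − 19683/20000 = 317/20000.

317/20000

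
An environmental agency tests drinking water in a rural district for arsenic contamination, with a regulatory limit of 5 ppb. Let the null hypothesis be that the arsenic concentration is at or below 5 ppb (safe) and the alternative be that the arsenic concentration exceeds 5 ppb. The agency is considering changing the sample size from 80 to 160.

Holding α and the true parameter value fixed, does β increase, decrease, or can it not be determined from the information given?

More data shrinks sampling variability; the test statistic under Ha concentrates further from the null value, making rejection more likely.

It decreases.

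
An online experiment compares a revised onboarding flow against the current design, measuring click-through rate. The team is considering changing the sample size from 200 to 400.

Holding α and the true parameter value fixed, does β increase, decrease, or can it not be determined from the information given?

More data shrinks sampling variability; the test statistic under Ha concentrates further from the null value, making rejection more likely.

It decreases.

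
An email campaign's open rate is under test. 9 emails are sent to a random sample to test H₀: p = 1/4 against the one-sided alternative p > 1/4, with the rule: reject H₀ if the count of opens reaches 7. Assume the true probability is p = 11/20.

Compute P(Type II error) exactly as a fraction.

A Type II error is failing to reject when Ha holds: with p = 11/20, β = P(S ≤ 6).
Equivalently, β = 1 − P(S ≥ 7) = 54431799039/64000000000.

54431799039/64000000000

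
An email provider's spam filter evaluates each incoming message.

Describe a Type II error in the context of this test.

With the conventional null hypothesis that the message is legitimate (not spam):
A Type II error is failing to reject H₀ when H₀ is false.
Here that means delivering the message to the inbox when actually the message is spam.

A Type II error would mean concluding that the message is legitimate (not spam) (or at least failing to establish that the message is spam) when in fact the message is spam.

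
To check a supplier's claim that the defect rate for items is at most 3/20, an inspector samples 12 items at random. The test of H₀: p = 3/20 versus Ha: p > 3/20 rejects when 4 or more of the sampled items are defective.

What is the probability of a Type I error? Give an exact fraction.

The significance level is the probability, assuming p = 3/20, of seeing 4 or more defectives in 12 draws.
Via the complement, α = 1 − Σ_{j=0}^{3} C(12,j)(3/20)^j(17/20)^{12-j} = 75535426487313/819200000000000.

75535426487313/819200000000000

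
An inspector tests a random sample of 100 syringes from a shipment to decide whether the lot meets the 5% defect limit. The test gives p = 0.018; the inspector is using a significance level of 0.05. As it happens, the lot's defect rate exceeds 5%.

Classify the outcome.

No error — this is a correct decision.

The conventional null hypothesis is that the lot's defect rate is 5% (within specification).
Since p = 0.018 < α = 0.05, H₀ is rejected.
H₀ is false (actually the lot's defect rate exceeds 5%).
The decision matches the true state — no error.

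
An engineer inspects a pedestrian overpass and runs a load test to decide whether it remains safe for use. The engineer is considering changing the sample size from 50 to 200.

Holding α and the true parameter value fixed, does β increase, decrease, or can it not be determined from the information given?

Increasing n separates the H₀ and Ha sampling distributions, so under Ha fewer outcomes land in the acceptance region.

It decreases.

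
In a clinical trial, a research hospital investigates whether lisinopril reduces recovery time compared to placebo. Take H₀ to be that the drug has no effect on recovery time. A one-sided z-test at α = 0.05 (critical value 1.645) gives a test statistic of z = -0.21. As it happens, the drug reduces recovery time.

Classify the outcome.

Type II error

Since z = -0.21 ≤ z* = 1.645, H₀ is not rejected.
H₀ is false (actually the drug reduces recovery time).
Failing to reject a false H₀ is a Type II error.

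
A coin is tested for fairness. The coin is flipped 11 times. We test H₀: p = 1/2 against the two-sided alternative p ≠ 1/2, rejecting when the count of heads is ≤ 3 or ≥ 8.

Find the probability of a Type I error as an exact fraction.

29/128

Under H₀, K ~ Binomial(11, 1/2); α is the probability of landing in either tail, P(K ≤ 3) + P(K ≥ 8).
The two tails are symmetric, so α = 2·(1 + 11 + 55 + 165)/2^11 = 464/2048 = 29/128.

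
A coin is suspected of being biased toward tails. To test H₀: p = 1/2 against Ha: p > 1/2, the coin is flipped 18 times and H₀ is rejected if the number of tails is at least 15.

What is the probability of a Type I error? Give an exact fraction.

247/65536

Under H₀, Y ~ Binomial(18, 1/2), and α = P(Y ≥ 15).
That's C(18,15) + C(18,16) + C(18,17) + C(18,18) over 2^18, i.e. (816 + 153 + 18 + 1)/262144 = 988/262144 = 247/65536.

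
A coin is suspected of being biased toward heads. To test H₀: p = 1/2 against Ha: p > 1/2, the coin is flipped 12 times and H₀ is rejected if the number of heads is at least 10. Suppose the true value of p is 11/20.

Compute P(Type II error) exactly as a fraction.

Under the alternative p = 11/20, K ~ Binomial(12, 11/20); β is the probability the test does not reject, P(K < 10).
Equivalently, β = 1 − P(K ≥ 10) = 784677287856069/819200000000000.

784677287856069/819200000000000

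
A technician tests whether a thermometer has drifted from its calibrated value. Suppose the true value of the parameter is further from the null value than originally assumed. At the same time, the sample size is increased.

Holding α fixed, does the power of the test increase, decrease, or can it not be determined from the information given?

It increases.

A larger true effect moves the Ha sampling distribution further from the H₀ critical value, making rejection more likely when Ha is true. Increasing n separates the H₀ and Ha sampling distributions, so under Ha fewer outcomes land in the acceptance region. Both changes push β in the same direction.
Since power = 1 − β and β decreases, power increases.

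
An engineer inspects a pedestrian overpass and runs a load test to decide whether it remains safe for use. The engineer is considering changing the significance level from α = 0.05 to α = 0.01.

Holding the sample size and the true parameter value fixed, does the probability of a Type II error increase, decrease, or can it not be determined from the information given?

A smaller α moves the rejection region further into the tail. With the alternative true, more outcomes now fall outside the rejection region, so failing to reject becomes more likely.

It increases.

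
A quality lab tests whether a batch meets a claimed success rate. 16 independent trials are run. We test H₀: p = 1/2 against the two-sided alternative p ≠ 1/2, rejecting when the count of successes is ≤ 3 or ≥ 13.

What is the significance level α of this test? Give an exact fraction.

The significance level is the null-hypothesis probability of the rejection region {≤3} ∪ {≥13}.
Each tail has probability (1 + 16 + 120 + 560)/65536; doubling gives α = 1394/65536 = 697/32768.

697/32768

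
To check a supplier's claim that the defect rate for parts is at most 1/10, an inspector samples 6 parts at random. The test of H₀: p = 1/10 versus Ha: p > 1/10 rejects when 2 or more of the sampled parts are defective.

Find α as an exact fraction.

α = P(reject H₀ | H₀ true) = P(S ≥ 2 | p = 1/10), S ~ Binomial(6, 1/10).
Via the complement, α = 1 − Σ_{j=0}^{1} C(6,j)(1/10)^j(9/10)^{6-j} = 22853/200000.

22853/200000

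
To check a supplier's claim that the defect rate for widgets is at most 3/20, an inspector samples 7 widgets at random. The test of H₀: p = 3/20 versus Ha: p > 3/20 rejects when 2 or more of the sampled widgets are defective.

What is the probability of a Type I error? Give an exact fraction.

181386189/640000000

The significance level is the probability, assuming p = 3/20, of seeing 2 or more defectives in 7 draws.
Via the complement, α = 1 − Σ_{j=0}^{1} C(7,j)(3/20)^j(17/20)^{7-j} = 181386189/640000000.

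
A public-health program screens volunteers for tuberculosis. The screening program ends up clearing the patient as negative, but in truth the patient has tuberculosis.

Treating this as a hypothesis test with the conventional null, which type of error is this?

Type II error

The null hypothesis here is that the patient does not have tuberculosis.
'Clearing the patient as negative' corresponds to failing to reject H₀.
H₀ was not rejected but H₀ is false — a Type II error (false negative).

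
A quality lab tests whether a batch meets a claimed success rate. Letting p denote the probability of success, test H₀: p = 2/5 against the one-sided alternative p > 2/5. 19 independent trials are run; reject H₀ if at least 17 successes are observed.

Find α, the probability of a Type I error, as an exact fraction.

217186304/19073486328125

The Type I error probability is α = P(S ≥ 17) computed under H₀, where S ~ Binomial(19, 2/5).
Adding the binomial terms for j = 17 through 19 with p = 2/5 yields 217186304/19073486328125.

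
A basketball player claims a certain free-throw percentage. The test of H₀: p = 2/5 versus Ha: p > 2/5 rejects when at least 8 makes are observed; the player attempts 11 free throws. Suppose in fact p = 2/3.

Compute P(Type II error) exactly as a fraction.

β = P(fail to reject H₀ | Ha true) = P(S ≤ 7 | p = 2/3), S ~ Binomial(11, 2/3).
Equivalently, β = 1 − P(S ≥ 8) = 31145/59049.

31145/59049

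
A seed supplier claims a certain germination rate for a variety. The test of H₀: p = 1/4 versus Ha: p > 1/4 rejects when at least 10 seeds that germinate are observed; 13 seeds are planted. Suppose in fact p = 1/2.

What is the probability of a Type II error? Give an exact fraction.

3907/4096

Under the alternative p = 1/2, X ~ Binomial(13, 1/2); β is the probability the test does not reject, P(X < 10).
Adding the binomial probabilities P(X=0)+…+P(X=9) at p = 1/2 gives 3907/4096.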